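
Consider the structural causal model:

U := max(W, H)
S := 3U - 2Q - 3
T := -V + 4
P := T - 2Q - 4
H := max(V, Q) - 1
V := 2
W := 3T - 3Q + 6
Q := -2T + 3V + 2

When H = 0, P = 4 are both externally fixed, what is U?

0

Setting H = 0, P = 4 by intervention discards those variables' equations.
T = -V + 4  [with V=2]  = 2
Q = -2T + 3V + 2  [with T=2, V=2]  = 4
W = 3T - 3Q + 6  [with T=2, Q=4]  = 0
U = max(W, H)  [with W=0, H=0]  = 0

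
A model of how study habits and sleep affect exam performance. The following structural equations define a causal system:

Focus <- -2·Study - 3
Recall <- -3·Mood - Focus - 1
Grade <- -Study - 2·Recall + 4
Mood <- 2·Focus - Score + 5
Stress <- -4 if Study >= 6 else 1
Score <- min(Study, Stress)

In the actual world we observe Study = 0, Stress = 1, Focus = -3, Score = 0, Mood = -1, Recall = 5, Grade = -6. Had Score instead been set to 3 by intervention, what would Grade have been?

-24

The intervention breaks the incoming arrows to Score: Score <- min(Study, Stress) no longer applies, and Score = 3.
Focus = -2·Study - 3  [with Study=0]  = -3
Mood = 2·Focus - Score + 5  [with Focus=-3, Score=3]  = -4
Recall = -3·Mood - Focus - 1  [with Mood=-4, Focus=-3]  = 14
Grade = -Study - 2·Recall + 4  [with Study=0, Recall=14]  = -24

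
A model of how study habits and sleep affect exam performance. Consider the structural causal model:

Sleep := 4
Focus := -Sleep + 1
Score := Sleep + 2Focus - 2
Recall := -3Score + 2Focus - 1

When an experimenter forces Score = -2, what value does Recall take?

The intervention breaks the incoming arrows to Score: Score := Sleep + 2Focus - 2 no longer applies, and Score = -2.
Focus = -Sleep + 1  [with Sleep=4]  = -3
Recall = -3Score + 2Focus - 1  [with Score=-2, Focus=-3]  = -1

-1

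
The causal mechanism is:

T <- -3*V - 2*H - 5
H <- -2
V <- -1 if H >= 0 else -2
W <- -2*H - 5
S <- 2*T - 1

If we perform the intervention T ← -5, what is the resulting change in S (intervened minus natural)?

The intervention breaks the incoming arrows to T: T <- -3*V - 2*H - 5 no longer applies, and T = -5.
S = 2*T - 1  [with T=-5]  = -11
Without intervention: V = -1 if H >= 0 else -2  [with H=-2]  = -2; T = -3*V - 2*H - 5  [with V=-2, H=-2]  = 5; S = 2*T - 1  [with T=5]  = 9.
Change = -11 − 9 = -20.

-20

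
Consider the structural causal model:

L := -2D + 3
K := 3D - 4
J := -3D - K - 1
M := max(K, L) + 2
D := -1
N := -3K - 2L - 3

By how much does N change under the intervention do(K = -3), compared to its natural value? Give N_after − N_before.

-12

do(K=-3) replaces the equation K := 3D - 4 with the constant K = -3.
L = -2D + 3  [with D=-1]  = 5
N = -3K - 2L - 3  [with K=-3, L=5]  = -4
Without intervention: K = 3D - 4  [with D=-1]  = -7; L = -2D + 3  [with D=-1]  = 5; N = -3K - 2L - 3  [with K=-7, L=5]  = 8.
Change = -4 − 8 = -12.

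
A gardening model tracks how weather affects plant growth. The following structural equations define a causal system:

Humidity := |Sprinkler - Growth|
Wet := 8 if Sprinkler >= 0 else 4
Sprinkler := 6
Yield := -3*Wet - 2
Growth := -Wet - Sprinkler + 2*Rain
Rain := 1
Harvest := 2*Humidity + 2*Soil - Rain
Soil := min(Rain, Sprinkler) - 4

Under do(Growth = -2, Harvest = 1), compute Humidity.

The joint intervention fixes Growth = -2, Harvest = 1, removing each variable's own equation.
Humidity = |Sprinkler - Growth|  [with Sprinkler=6, Growth=-2]  = 8

8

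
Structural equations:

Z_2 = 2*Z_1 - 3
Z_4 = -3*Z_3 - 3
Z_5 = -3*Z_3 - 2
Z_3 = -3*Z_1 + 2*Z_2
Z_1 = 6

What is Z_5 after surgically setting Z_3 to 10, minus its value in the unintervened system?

do(Z_3=10) replaces the equation Z_3 = -3*Z_1 + 2*Z_2 with the constant Z_3 = 10.
Z_5 = -3*Z_3 - 2  [with Z_3=10]  = -32
Without intervention: Z_2 = 2*Z_1 - 3  [with Z_1=6]  = 9; Z_3 = -3*Z_1 + 2*Z_2  [with Z_1=6, Z_2=9]  = 0; Z_5 = -3*Z_3 - 2  [with Z_3=0]  = -2.
Change = -32 − (-2) = -30.

-30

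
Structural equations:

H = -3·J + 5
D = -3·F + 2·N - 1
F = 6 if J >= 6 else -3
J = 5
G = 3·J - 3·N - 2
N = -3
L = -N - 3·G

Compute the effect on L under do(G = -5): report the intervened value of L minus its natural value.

The intervention breaks the incoming arrows to G: G = 3·J - 3·N - 2 no longer applies, and G = -5.
L = -N - 3·G  [with N=-3, G=-5]  = 18
Without intervention: G = 3·J - 3·N - 2  [with J=5, N=-3]  = 22; L = -N - 3·G  [with N=-3, G=22]  = -63.
Change = 18 − (-63) = 81.

81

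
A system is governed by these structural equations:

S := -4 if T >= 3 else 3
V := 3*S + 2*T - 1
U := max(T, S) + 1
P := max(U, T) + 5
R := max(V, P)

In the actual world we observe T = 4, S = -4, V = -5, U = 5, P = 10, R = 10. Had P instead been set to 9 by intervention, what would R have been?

The intervention breaks the incoming arrows to P: P := max(U, T) + 5 no longer applies, and P = 9.
S = -4 if T >= 3 else 3  [with T=4]  = -4
V = 3*S + 2*T - 1  [with S=-4, T=4]  = -5
R = max(V, P)  [with V=-5, P=9]  = 9

9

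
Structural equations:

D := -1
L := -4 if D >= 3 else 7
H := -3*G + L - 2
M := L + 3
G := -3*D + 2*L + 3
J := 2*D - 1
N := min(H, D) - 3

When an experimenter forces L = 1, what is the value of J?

Under do(L=1), the mechanism L := -4 if D >= 3 else 7 is discarded; L is fixed at 1.
No directed path runs from L to J, so J keeps its natural value.
J = 2*D - 1  [with D=-1]  = -3

-3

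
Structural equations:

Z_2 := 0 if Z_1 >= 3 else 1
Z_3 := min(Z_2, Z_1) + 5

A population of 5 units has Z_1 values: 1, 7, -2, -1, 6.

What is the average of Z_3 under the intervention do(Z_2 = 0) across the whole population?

4.4

Every unit gets Z_2=0 under the intervention. Z_3 values become 5, 5, 3, 4, 5; E[Z_3|do(Z_2=0)] = 4.4.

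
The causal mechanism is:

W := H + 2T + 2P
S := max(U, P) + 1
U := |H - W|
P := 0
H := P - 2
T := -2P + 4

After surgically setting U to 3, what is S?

The intervention breaks the incoming arrows to U: U := |H - W| no longer applies, and U = 3.
S = max(U, P) + 1  [with U=3, P=0]  = 4

4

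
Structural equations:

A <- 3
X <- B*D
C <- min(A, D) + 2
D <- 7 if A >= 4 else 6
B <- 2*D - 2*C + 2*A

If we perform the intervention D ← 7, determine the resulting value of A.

3

Under do(D=7), the mechanism D <- 7 if A >= 4 else 6 is discarded; D is fixed at 7.
A is not downstream of the intervention, so its value is determined by the original equations.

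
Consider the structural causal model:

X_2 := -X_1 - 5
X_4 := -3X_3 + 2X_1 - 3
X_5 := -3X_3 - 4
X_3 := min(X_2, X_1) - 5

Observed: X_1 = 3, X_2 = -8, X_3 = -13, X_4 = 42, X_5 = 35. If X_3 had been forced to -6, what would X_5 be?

14

do(X_3=-6) replaces the equation X_3 := min(X_2, X_1) - 5 with the constant X_3 = -6.
X_5 = -3X_3 - 4  [with X_3=-6]  = 14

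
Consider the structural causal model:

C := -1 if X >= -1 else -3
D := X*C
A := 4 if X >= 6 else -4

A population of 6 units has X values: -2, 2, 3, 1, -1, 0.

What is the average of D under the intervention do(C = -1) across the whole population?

The intervention sets C=-1 in all 6 units regardless of X. Recomputing D per unit gives 2, -2, -3, -1, 1, 0; average -0.5.

-0.5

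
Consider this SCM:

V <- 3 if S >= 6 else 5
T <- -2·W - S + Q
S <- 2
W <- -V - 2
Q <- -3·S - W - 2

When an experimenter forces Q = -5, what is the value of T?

Intervening sets Q = -5 and removes its equation (Q <- -3·S - W - 2).
V = 3 if S >= 6 else 5  [with S=2]  = 5
W = -V - 2  [with V=5]  = -7
T = -2·W - S + Q  [with W=-7, S=2, Q=-5]  = 7

7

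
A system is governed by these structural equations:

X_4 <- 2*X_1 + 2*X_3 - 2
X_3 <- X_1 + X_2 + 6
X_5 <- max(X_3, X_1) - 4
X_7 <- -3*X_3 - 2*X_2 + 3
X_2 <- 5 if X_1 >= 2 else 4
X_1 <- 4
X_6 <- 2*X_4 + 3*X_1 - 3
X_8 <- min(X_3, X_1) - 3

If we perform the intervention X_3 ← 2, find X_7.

-13

The intervention breaks the incoming arrows to X_3: X_3 <- X_1 + X_2 + 6 no longer applies, and X_3 = 2.
X_2 = 5 if X_1 >= 2 else 4  [with X_1=4]  = 5
X_7 = -3*X_3 - 2*X_2 + 3  [with X_3=2, X_2=5]  = -13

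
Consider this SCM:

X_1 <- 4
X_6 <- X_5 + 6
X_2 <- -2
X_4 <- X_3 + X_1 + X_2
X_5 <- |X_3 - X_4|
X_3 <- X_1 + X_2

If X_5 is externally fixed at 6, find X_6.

The intervention breaks the incoming arrows to X_5: X_5 <- |X_3 - X_4| no longer applies, and X_5 = 6.
X_6 = X_5 + 6  [with X_5=6]  = 12

12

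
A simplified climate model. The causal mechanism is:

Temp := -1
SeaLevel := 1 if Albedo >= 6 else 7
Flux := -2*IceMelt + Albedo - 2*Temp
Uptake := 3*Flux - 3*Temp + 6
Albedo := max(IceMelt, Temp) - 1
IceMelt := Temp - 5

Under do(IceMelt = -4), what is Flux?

do(IceMelt=-4) replaces the equation IceMelt := Temp - 5 with the constant IceMelt = -4.
Albedo = max(IceMelt, Temp) - 1  [with IceMelt=-4, Temp=-1]  = -2
Flux = -2*IceMelt + Albedo - 2*Temp  [with IceMelt=-4, Albedo=-2, Temp=-1]  = 8

8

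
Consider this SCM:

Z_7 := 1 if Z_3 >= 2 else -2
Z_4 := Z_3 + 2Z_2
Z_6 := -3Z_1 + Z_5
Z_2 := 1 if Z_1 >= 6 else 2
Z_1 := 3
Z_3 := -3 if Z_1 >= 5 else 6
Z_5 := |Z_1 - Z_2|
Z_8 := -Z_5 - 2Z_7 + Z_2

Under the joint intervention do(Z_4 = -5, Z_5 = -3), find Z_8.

The joint intervention fixes Z_4 = -5, Z_5 = -3, removing each variable's own equation.
Z_2 = 1 if Z_1 >= 6 else 2  [with Z_1=3]  = 2
Z_3 = -3 if Z_1 >= 5 else 6  [with Z_1=3]  = 6
Z_7 = 1 if Z_3 >= 2 else -2  [with Z_3=6]  = 1
Z_8 = -Z_5 - 2Z_7 + Z_2  [with Z_5=-3, Z_7=1, Z_2=2]  = 3

3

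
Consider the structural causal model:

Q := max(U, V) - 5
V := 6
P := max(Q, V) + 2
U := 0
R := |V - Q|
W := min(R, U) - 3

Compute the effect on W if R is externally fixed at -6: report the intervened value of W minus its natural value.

-6

The intervention breaks the incoming arrows to R: R := |V - Q| no longer applies, and R = -6.
W = min(R, U) - 3  [with R=-6, U=0]  = -9
Without intervention: Q = max(U, V) - 5  [with U=0, V=6]  = 1; R = |V - Q|  [with V=6, Q=1]  = 5; W = min(R, U) - 3  [with R=5, U=0]  = -3.
Change = -9 − (-3) = -6.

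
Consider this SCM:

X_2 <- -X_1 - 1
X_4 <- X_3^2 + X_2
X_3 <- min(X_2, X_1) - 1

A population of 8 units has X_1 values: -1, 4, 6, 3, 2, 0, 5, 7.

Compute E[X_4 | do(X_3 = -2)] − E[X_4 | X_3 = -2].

Under do(X_3=-2), X_3's equation is replaced by X_3=-2 for every unit. Per-unit X_4: 4, -1, -3, 0, 1, 3, -2, -4. Mean = -0.25.
E[X_4|X_3=-2] averages over only the 2 units with X_3=-2 (X_1 = -1, 0): X_4 = 4, 3, mean 3.5.
Difference = -0.25 − 3.5 = -3.75.

-3.75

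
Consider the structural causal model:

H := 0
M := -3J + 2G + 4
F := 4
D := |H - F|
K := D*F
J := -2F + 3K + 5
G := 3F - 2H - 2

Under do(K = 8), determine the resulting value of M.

The intervention breaks the incoming arrows to K: K := D*F no longer applies, and K = 8.
J = -2F + 3K + 5  [with F=4, K=8]  = 21
G = 3F - 2H - 2  [with F=4, H=0]  = 10
M = -3J + 2G + 4  [with J=21, G=10]  = -39

-39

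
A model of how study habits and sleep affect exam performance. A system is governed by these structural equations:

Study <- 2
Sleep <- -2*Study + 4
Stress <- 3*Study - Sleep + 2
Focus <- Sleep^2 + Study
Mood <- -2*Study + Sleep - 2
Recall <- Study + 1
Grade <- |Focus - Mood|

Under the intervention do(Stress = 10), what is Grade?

8

The intervention breaks the incoming arrows to Stress: Stress <- 3*Study - Sleep + 2 no longer applies, and Stress = 10.
Grade is not downstream of the intervention, so its value is determined by the original equations.
Sleep = -2*Study + 4  [with Study=2]  = 0
Focus = Sleep^2 + Study  [with Sleep=0, Study=2]  = 2
Mood = -2*Study + Sleep - 2  [with Study=2, Sleep=0]  = -6
Grade = |Focus - Mood|  [with Focus=2, Mood=-6]  = 8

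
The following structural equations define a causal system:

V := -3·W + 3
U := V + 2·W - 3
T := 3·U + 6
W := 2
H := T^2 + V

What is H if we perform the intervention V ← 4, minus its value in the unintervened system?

448

do(V=4) replaces the equation V := -3·W + 3 with the constant V = 4.
U = V + 2·W - 3  [with V=4, W=2]  = 5
T = 3·U + 6  [with U=5]  = 21
H = T^2 + V  [with T=21, V=4]  = 445
Without intervention: V = -3·W + 3  [with W=2]  = -3; U = V + 2·W - 3  [with V=-3, W=2]  = -2; T = 3·U + 6  [with U=-2]  = 0; H = T^2 + V  [with T=0, V=-3]  = -3.
Change = 445 − (-3) = 448.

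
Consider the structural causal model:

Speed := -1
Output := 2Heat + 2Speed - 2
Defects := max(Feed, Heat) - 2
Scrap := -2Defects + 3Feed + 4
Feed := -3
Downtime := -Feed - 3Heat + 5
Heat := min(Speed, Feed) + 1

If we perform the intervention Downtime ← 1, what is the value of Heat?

-2

Intervening sets Downtime = 1 and removes its equation (Downtime := -Feed - 3Heat + 5).
Heat is not downstream of the intervention, so its value is determined by the original equations.
Heat = min(Speed, Feed) + 1  [with Speed=-1, Feed=-3]  = -2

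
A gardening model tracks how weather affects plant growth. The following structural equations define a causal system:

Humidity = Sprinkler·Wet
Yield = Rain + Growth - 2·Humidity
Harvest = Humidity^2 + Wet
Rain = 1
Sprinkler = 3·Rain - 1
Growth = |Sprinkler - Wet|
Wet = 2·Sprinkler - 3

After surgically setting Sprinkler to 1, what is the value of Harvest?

Under do(Sprinkler=1), the mechanism Sprinkler = 3·Rain - 1 is discarded; Sprinkler is fixed at 1.
Wet = 2·Sprinkler - 3  [with Sprinkler=1]  = -1
Humidity = Sprinkler·Wet  [with Sprinkler=1, Wet=-1]  = -1
Harvest = Humidity^2 + Wet  [with Humidity=-1, Wet=-1]  = 0

0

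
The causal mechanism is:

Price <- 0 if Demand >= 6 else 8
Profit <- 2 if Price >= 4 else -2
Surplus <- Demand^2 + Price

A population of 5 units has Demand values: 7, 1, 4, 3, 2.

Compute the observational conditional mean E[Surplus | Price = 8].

15.5

E[Surplus|Price=8] averages over only the 4 units with Price=8 (Demand = 1, 4, 3, 2): Surplus = 9, 24, 17, 12, mean 15.5.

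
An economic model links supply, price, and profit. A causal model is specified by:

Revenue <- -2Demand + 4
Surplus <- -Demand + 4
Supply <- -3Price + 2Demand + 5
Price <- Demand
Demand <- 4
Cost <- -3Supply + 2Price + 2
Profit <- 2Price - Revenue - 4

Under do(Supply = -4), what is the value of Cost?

22

The intervention breaks the incoming arrows to Supply: Supply <- -3Price + 2Demand + 5 no longer applies, and Supply = -4.
Price = Demand  [with Demand=4]  = 4
Cost = -3Supply + 2Price + 2  [with Supply=-4, Price=4]  = 22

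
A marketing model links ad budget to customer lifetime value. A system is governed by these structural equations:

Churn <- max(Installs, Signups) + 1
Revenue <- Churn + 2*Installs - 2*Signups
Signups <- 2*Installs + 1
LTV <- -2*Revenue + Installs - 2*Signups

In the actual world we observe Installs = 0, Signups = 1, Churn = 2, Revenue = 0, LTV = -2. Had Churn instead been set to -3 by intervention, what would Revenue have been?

The intervention breaks the incoming arrows to Churn: Churn <- max(Installs, Signups) + 1 no longer applies, and Churn = -3.
Signups = 2*Installs + 1  [with Installs=0]  = 1
Revenue = Churn + 2*Installs - 2*Signups  [with Churn=-3, Installs=0, Signups=1]  = -5

-5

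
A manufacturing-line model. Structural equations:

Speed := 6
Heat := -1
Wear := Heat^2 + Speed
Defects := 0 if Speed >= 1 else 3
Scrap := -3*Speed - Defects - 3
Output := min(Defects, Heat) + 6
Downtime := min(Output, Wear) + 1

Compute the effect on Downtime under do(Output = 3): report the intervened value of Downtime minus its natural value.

-2

Intervening sets Output = 3 and removes its equation (Output := min(Defects, Heat) + 6).
Wear = Heat^2 + Speed  [with Heat=-1, Speed=6]  = 7
Downtime = min(Output, Wear) + 1  [with Output=3, Wear=7]  = 4
Without intervention: Wear = Heat^2 + Speed  [with Heat=-1, Speed=6]  = 7; Defects = 0 if Speed >= 1 else 3  [with Speed=6]  = 0; Output = min(Defects, Heat) + 6  [with Defects=0, Heat=-1]  = 5; Downtime = min(Output, Wear) + 1  [with Output=5, Wear=7]  = 6.
Change = 4 − 6 = -2.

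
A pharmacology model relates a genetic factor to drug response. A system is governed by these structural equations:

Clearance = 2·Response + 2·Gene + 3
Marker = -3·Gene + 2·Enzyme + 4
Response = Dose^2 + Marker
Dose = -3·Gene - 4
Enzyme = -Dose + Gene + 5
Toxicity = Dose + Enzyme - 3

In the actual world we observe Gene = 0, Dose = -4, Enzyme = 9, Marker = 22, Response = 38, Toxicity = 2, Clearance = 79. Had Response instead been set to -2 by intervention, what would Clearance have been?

Under do(Response=-2), the mechanism Response = Dose^2 + Marker is discarded; Response is fixed at -2.
Clearance = 2·Response + 2·Gene + 3  [with Response=-2, Gene=0]  = -1

-1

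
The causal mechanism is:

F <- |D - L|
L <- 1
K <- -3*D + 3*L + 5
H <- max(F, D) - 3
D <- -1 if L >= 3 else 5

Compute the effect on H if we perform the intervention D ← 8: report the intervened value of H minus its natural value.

3

do(D=8) replaces the equation D <- -1 if L >= 3 else 5 with the constant D = 8.
F = |D - L|  [with D=8, L=1]  = 7
H = max(F, D) - 3  [with F=7, D=8]  = 5
Without intervention: D = -1 if L >= 3 else 5  [with L=1]  = 5; F = |D - L|  [with D=5, L=1]  = 4; H = max(F, D) - 3  [with F=4, D=5]  = 2.
Change = 5 − 2 = 3.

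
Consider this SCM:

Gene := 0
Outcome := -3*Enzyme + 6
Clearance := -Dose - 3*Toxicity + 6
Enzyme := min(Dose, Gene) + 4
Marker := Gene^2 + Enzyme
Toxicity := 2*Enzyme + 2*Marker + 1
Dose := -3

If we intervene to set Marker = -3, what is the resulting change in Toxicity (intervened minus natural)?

Intervening sets Marker = -3 and removes its equation (Marker := Gene^2 + Enzyme).
Enzyme = min(Dose, Gene) + 4  [with Dose=-3, Gene=0]  = 1
Toxicity = 2*Enzyme + 2*Marker + 1  [with Enzyme=1, Marker=-3]  = -3
Without intervention: Enzyme = min(Dose, Gene) + 4  [with Dose=-3, Gene=0]  = 1; Marker = Gene^2 + Enzyme  [with Gene=0, Enzyme=1]  = 1; Toxicity = 2*Enzyme + 2*Marker + 1  [with Enzyme=1, Marker=1]  = 5.
Change = -3 − 5 = -8.

-8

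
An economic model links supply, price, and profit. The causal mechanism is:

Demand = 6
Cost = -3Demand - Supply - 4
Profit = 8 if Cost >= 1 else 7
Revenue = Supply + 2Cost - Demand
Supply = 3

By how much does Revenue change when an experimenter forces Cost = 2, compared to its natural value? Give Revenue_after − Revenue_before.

The intervention breaks the incoming arrows to Cost: Cost = -3Demand - Supply - 4 no longer applies, and Cost = 2.
Revenue = Supply + 2Cost - Demand  [with Supply=3, Cost=2, Demand=6]  = 1
Without intervention: Cost = -3Demand - Supply - 4  [with Demand=6, Supply=3]  = -25; Revenue = Supply + 2Cost - Demand  [with Supply=3, Cost=-25, Demand=6]  = -53.
Change = 1 − (-53) = 54.

54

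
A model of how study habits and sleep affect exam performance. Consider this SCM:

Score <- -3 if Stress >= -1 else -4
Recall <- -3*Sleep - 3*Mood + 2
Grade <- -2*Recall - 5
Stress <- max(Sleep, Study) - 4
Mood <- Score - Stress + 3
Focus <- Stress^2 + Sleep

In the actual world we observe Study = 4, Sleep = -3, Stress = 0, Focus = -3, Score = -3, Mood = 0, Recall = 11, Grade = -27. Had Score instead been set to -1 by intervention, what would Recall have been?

5

Under do(Score=-1), the mechanism Score <- -3 if Stress >= -1 else -4 is discarded; Score is fixed at -1.
Stress = max(Sleep, Study) - 4  [with Sleep=-3, Study=4]  = 0
Mood = Score - Stress + 3  [with Score=-1, Stress=0]  = 2
Recall = -3*Sleep - 3*Mood + 2  [with Sleep=-3, Mood=2]  = 5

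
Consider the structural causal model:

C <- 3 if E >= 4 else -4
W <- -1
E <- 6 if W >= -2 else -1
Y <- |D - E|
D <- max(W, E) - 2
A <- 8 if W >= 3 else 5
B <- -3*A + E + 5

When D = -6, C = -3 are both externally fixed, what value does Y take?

12

Setting D = -6, C = -3 by intervention discards those variables' equations.
E = 6 if W >= -2 else -1  [with W=-1]  = 6
Y = |D - E|  [with D=-6, E=6]  = 12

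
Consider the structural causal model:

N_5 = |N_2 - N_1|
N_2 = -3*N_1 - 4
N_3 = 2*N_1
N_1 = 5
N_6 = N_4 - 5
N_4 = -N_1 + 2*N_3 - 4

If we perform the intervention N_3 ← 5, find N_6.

The intervention breaks the incoming arrows to N_3: N_3 = 2*N_1 no longer applies, and N_3 = 5.
N_4 = -N_1 + 2*N_3 - 4  [with N_1=5, N_3=5]  = 1
N_6 = N_4 - 5  [with N_4=1]  = -4

-4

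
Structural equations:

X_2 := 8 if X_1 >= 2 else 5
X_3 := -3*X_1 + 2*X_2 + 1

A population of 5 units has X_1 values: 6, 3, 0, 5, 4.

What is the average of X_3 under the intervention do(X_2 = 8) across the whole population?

Under do(X_2=8), X_2's equation is replaced by X_2=8 for every unit. Per-unit X_3: -1, 8, 17, 2, 5. Mean = 6.2.

6.2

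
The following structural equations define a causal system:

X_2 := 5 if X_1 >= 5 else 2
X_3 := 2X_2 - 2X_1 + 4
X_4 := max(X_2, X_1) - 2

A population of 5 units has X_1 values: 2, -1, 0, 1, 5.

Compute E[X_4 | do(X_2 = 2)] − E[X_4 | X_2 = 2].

0.6

Every unit gets X_2=2 under the intervention. X_4 values become 0, 0, 0, 0, 3; E[X_4|do(X_2=2)] = 0.6.
E[X_4|X_2=2] averages over only the 4 units with X_2=2 (X_1 = 2, -1, 0, 1): X_4 = 0, 0, 0, 0, mean 0.
Difference = 0.6 − 0 = 0.6.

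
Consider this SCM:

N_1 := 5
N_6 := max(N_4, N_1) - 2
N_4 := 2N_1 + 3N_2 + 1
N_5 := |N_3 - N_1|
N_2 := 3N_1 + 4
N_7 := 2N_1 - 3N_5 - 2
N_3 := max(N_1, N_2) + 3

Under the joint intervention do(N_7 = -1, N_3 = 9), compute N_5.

Under do(N_7 = -1, N_3 = 9), each intervened variable's structural equation is replaced by its fixed value.
N_5 = |N_3 - N_1|  [with N_3=9, N_1=5]  = 4

4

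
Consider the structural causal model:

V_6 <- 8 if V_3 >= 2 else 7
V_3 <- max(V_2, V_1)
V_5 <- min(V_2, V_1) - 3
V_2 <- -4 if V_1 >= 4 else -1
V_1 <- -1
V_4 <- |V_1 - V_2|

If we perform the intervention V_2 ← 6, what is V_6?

8

Under do(V_2=6), the mechanism V_2 <- -4 if V_1 >= 4 else -1 is discarded; V_2 is fixed at 6.
V_3 = max(V_2, V_1)  [with V_2=6, V_1=-1]  = 6
V_6 = 8 if V_3 >= 2 else 7  [with V_3=6]  = 8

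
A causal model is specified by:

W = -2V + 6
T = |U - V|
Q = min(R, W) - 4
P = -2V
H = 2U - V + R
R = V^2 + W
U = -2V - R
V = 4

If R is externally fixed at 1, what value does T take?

The intervention breaks the incoming arrows to R: R = V^2 + W no longer applies, and R = 1.
U = -2V - R  [with V=4, R=1]  = -9
T = |U - V|  [with U=-9, V=4]  = 13

13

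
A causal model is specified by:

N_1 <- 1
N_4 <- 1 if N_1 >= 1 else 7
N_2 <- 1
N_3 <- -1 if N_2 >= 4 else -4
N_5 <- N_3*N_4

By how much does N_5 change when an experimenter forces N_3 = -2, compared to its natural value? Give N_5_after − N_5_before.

do(N_3=-2) replaces the equation N_3 <- -1 if N_2 >= 4 else -4 with the constant N_3 = -2.
N_4 = 1 if N_1 >= 1 else 7  [with N_1=1]  = 1
N_5 = N_3*N_4  [with N_3=-2, N_4=1]  = -2
Without intervention: N_3 = -1 if N_2 >= 4 else -4  [with N_2=1]  = -4; N_4 = 1 if N_1 >= 1 else 7  [with N_1=1]  = 1; N_5 = N_3*N_4  [with N_3=-4, N_4=1]  = -4.
Change = -2 − (-4) = 2.

2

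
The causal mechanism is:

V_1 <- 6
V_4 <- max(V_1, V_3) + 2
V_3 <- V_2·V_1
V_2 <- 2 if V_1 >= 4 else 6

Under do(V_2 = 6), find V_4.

Under do(V_2=6), the mechanism V_2 <- 2 if V_1 >= 4 else 6 is discarded; V_2 is fixed at 6.
V_3 = V_2·V_1  [with V_2=6, V_1=6]  = 36
V_4 = max(V_1, V_3) + 2  [with V_1=6, V_3=36]  = 38

38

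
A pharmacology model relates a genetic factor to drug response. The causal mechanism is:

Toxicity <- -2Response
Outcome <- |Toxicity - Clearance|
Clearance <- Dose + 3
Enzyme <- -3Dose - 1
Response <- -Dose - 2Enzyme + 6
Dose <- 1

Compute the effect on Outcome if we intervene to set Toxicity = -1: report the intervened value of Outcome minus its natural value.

Under do(Toxicity=-1), the mechanism Toxicity <- -2Response is discarded; Toxicity is fixed at -1.
Clearance = Dose + 3  [with Dose=1]  = 4
Outcome = |Toxicity - Clearance|  [with Toxicity=-1, Clearance=4]  = 5
Without intervention: Enzyme = -3Dose - 1  [with Dose=1]  = -4; Response = -Dose - 2Enzyme + 6  [with Dose=1, Enzyme=-4]  = 13; Toxicity = -2Response  [with Response=13]  = -26; Clearance = Dose + 3  [with Dose=1]  = 4; Outcome = |Toxicity - Clearance|  [with Toxicity=-26, Clearance=4]  = 30.
Change = 5 − 30 = -25.

-25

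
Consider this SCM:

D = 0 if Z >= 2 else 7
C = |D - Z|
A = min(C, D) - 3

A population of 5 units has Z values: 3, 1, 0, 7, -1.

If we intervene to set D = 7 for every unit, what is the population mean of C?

5

The intervention sets D=7 in all 5 units regardless of Z. Recomputing C per unit gives 4, 6, 7, 0, 8; average 5.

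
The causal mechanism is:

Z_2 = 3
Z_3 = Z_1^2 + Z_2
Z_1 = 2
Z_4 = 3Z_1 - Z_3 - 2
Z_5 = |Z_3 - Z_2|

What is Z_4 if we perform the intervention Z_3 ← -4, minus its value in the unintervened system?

The intervention breaks the incoming arrows to Z_3: Z_3 = Z_1^2 + Z_2 no longer applies, and Z_3 = -4.
Z_4 = 3Z_1 - Z_3 - 2  [with Z_1=2, Z_3=-4]  = 8
Without intervention: Z_3 = Z_1^2 + Z_2  [with Z_1=2, Z_2=3]  = 7; Z_4 = 3Z_1 - Z_3 - 2  [with Z_1=2, Z_3=7]  = -3.
Change = 8 − (-3) = 11.

11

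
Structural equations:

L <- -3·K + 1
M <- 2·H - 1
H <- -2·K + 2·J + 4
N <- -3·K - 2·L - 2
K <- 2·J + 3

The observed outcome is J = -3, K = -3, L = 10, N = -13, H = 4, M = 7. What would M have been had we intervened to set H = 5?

The intervention breaks the incoming arrows to H: H <- -2·K + 2·J + 4 no longer applies, and H = 5.
M = 2·H - 1  [with H=5]  = 9

9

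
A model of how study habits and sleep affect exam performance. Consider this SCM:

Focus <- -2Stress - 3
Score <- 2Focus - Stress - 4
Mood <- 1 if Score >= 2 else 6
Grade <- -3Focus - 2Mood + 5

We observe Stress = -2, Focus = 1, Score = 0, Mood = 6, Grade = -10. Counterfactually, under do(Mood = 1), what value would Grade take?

0

Intervening sets Mood = 1 and removes its equation (Mood <- 1 if Score >= 2 else 6).
Focus = -2Stress - 3  [with Stress=-2]  = 1
Grade = -3Focus - 2Mood + 5  [with Focus=1, Mood=1]  = 0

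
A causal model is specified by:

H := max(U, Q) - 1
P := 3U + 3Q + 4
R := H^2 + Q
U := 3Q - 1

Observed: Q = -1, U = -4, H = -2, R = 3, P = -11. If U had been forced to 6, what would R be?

24

Under do(U=6), the mechanism U := 3Q - 1 is discarded; U is fixed at 6.
H = max(U, Q) - 1  [with U=6, Q=-1]  = 5
R = H^2 + Q  [with H=5, Q=-1]  = 24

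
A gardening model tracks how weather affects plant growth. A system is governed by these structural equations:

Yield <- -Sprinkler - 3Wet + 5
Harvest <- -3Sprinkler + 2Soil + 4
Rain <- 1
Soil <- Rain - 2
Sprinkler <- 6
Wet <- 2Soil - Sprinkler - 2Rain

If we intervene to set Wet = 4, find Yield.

Intervening sets Wet = 4 and removes its equation (Wet <- 2Soil - Sprinkler - 2Rain).
Yield = -Sprinkler - 3Wet + 5  [with Sprinkler=6, Wet=4]  = -13

-13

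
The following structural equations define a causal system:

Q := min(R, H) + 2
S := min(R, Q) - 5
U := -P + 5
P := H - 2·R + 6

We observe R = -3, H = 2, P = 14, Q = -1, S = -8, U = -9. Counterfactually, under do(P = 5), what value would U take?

0

The intervention breaks the incoming arrows to P: P := H - 2·R + 6 no longer applies, and P = 5.
U = -P + 5  [with P=5]  = 0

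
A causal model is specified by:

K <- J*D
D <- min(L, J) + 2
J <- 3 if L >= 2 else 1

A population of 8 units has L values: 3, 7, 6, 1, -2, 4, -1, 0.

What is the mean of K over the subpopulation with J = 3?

15

E[K|J=3] averages over only the 4 units with J=3 (L = 3, 7, 6, 4): K = 15, 15, 15, 15, mean 15.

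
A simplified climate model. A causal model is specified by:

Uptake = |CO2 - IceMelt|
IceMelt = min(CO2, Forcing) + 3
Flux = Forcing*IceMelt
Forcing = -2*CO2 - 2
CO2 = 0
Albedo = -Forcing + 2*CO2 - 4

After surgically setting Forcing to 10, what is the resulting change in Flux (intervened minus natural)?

32

do(Forcing=10) replaces the equation Forcing = -2*CO2 - 2 with the constant Forcing = 10.
IceMelt = min(CO2, Forcing) + 3  [with CO2=0, Forcing=10]  = 3
Flux = Forcing*IceMelt  [with Forcing=10, IceMelt=3]  = 30
Without intervention: Forcing = -2*CO2 - 2  [with CO2=0]  = -2; IceMelt = min(CO2, Forcing) + 3  [with CO2=0, Forcing=-2]  = 1; Flux = Forcing*IceMelt  [with Forcing=-2, IceMelt=1]  = -2.
Change = 30 − (-2) = 32.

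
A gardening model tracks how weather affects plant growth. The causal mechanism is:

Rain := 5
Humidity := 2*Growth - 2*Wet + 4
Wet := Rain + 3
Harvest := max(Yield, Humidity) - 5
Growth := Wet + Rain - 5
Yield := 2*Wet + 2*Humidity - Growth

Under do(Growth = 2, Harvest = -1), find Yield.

The joint intervention fixes Growth = 2, Harvest = -1, removing each variable's own equation.
Wet = Rain + 3  [with Rain=5]  = 8
Humidity = 2*Growth - 2*Wet + 4  [with Growth=2, Wet=8]  = -8
Yield = 2*Wet + 2*Humidity - Growth  [with Wet=8, Humidity=-8, Growth=2]  = -2

-2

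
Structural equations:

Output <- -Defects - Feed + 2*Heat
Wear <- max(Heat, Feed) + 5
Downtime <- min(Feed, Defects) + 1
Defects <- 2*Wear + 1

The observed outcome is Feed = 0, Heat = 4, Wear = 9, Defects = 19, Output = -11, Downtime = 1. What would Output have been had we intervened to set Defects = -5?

13

Intervening sets Defects = -5 and removes its equation (Defects <- 2*Wear + 1).
Output = -Defects - Feed + 2*Heat  [with Defects=-5, Feed=0, Heat=4]  = 13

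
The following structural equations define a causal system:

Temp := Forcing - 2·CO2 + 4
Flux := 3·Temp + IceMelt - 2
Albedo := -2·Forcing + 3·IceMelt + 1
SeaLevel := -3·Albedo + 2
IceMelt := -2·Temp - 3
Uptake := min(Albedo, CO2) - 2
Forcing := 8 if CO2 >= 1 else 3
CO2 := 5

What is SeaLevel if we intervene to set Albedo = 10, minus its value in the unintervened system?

The intervention breaks the incoming arrows to Albedo: Albedo := -2·Forcing + 3·IceMelt + 1 no longer applies, and Albedo = 10.
SeaLevel = -3·Albedo + 2  [with Albedo=10]  = -28
Without intervention: Forcing = 8 if CO2 >= 1 else 3  [with CO2=5]  = 8; Temp = Forcing - 2·CO2 + 4  [with Forcing=8, CO2=5]  = 2; IceMelt = -2·Temp - 3  [with Temp=2]  = -7; Albedo = -2·Forcing + 3·IceMelt + 1  [with Forcing=8, IceMelt=-7]  = -36; SeaLevel = -3·Albedo + 2  [with Albedo=-36]  = 110.
Change = -28 − 110 = -138.

-138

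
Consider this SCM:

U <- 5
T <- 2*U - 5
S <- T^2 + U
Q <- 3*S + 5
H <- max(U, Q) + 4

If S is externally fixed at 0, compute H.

9

do(S=0) replaces the equation S <- T^2 + U with the constant S = 0.
Q = 3*S + 5  [with S=0]  = 5
H = max(U, Q) + 4  [with U=5, Q=5]  = 9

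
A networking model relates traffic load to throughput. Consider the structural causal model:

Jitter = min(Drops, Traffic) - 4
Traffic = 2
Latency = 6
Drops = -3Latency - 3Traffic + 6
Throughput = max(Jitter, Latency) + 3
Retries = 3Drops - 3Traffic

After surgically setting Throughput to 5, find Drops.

do(Throughput=5) replaces the equation Throughput = max(Jitter, Latency) + 3 with the constant Throughput = 5.
Drops is not downstream of the intervention, so its value is determined by the original equations.
Drops = -3Latency - 3Traffic + 6  [with Latency=6, Traffic=2]  = -18

-18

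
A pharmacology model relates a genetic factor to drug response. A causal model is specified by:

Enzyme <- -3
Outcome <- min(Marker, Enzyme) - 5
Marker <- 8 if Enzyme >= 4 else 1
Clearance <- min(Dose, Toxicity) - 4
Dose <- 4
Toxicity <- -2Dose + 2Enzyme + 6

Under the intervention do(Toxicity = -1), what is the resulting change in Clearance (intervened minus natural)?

7

Intervening sets Toxicity = -1 and removes its equation (Toxicity <- -2Dose + 2Enzyme + 6).
Clearance = min(Dose, Toxicity) - 4  [with Dose=4, Toxicity=-1]  = -5
Without intervention: Toxicity = -2Dose + 2Enzyme + 6  [with Dose=4, Enzyme=-3]  = -8; Clearance = min(Dose, Toxicity) - 4  [with Dose=4, Toxicity=-8]  = -12.
Change = -5 − (-12) = 7.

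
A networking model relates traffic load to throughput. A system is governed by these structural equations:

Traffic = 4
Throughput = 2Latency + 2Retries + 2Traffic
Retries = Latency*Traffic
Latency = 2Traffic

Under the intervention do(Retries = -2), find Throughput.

The intervention breaks the incoming arrows to Retries: Retries = Latency*Traffic no longer applies, and Retries = -2.
Latency = 2Traffic  [with Traffic=4]  = 8
Throughput = 2Latency + 2Retries + 2Traffic  [with Latency=8, Retries=-2, Traffic=4]  = 20

20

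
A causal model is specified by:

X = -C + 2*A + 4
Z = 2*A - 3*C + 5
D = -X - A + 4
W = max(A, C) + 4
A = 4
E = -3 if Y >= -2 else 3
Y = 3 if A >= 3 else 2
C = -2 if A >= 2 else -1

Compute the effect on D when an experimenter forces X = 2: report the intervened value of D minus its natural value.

The intervention breaks the incoming arrows to X: X = -C + 2*A + 4 no longer applies, and X = 2.
D = -X - A + 4  [with X=2, A=4]  = -2
Without intervention: C = -2 if A >= 2 else -1  [with A=4]  = -2; X = -C + 2*A + 4  [with C=-2, A=4]  = 14; D = -X - A + 4  [with X=14, A=4]  = -14.
Change = -2 − (-14) = 12.

12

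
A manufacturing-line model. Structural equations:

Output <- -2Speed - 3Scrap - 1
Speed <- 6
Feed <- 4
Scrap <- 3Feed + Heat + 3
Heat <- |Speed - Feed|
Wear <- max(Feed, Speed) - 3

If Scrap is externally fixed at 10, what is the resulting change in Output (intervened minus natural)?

The intervention breaks the incoming arrows to Scrap: Scrap <- 3Feed + Heat + 3 no longer applies, and Scrap = 10.
Output = -2Speed - 3Scrap - 1  [with Speed=6, Scrap=10]  = -43
Without intervention: Heat = |Speed - Feed|  [with Speed=6, Feed=4]  = 2; Scrap = 3Feed + Heat + 3  [with Feed=4, Heat=2]  = 17; Output = -2Speed - 3Scrap - 1  [with Speed=6, Scrap=17]  = -64.
Change = -43 − (-64) = 21.

21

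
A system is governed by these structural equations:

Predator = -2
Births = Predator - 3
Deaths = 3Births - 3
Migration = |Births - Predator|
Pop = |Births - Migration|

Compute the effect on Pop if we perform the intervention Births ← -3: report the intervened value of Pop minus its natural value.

do(Births=-3) replaces the equation Births = Predator - 3 with the constant Births = -3.
Migration = |Births - Predator|  [with Births=-3, Predator=-2]  = 1
Pop = |Births - Migration|  [with Births=-3, Migration=1]  = 4
Without intervention: Births = Predator - 3  [with Predator=-2]  = -5; Migration = |Births - Predator|  [with Births=-5, Predator=-2]  = 3; Pop = |Births - Migration|  [with Births=-5, Migration=3]  = 8.
Change = 4 − 8 = -4.

-4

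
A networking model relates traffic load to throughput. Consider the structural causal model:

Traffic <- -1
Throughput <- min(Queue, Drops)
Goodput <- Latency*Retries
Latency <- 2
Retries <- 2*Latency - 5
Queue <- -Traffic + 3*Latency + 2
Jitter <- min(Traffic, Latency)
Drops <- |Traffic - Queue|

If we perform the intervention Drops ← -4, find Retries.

Intervening sets Drops = -4 and removes its equation (Drops <- |Traffic - Queue|).
No directed path runs from Drops to Retries, so Retries keeps its natural value.
Retries = 2*Latency - 5  [with Latency=2]  = -1

-1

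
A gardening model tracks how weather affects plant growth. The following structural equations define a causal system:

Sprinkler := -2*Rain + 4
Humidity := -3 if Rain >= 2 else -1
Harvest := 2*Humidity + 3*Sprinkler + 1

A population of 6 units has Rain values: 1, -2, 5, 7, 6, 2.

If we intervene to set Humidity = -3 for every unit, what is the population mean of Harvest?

-12

The intervention sets Humidity=-3 in all 6 units regardless of Rain. Recomputing Harvest per unit gives 1, 19, -23, -35, -29, -5; average -12.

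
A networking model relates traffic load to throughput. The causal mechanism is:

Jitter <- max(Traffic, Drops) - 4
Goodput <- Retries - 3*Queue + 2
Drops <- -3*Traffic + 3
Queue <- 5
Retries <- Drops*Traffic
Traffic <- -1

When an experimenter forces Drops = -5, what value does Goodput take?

The intervention breaks the incoming arrows to Drops: Drops <- -3*Traffic + 3 no longer applies, and Drops = -5.
Retries = Drops*Traffic  [with Drops=-5, Traffic=-1]  = 5
Goodput = Retries - 3*Queue + 2  [with Retries=5, Queue=5]  = -8

-8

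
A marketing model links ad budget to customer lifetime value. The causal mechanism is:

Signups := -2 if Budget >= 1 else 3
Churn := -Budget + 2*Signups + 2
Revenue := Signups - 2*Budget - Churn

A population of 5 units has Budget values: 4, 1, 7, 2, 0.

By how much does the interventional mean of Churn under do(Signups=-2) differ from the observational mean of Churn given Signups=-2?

0.7

Under do(Signups=-2), Signups's equation is replaced by Signups=-2 for every unit. Per-unit Churn: -6, -3, -9, -4, -2. Mean = -4.8.
Observing Signups=-2 restricts to units where Signups's equation naturally yields -2: Budget ∈ {4, 1, 7, 2}. In that subpopulation Churn = -6, -3, -9, -4, mean -5.5.
Difference = -4.8 − (-5.5) = 0.7.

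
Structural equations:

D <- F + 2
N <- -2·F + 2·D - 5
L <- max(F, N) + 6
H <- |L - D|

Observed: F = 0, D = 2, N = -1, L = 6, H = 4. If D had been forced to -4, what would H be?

10

do(D=-4) replaces the equation D <- F + 2 with the constant D = -4.
N = -2·F + 2·D - 5  [with F=0, D=-4]  = -13
L = max(F, N) + 6  [with F=0, N=-13]  = 6
H = |L - D|  [with L=6, D=-4]  = 10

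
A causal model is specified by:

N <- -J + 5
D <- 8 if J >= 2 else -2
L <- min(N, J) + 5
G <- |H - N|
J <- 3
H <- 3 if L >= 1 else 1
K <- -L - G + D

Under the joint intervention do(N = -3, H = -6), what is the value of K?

Setting N = -3, H = -6 by intervention discards those variables' equations.
L = min(N, J) + 5  [with N=-3, J=3]  = 2
G = |H - N|  [with H=-6, N=-3]  = 3
D = 8 if J >= 2 else -2  [with J=3]  = 8
K = -L - G + D  [with L=2, G=3, D=8]  = 3

3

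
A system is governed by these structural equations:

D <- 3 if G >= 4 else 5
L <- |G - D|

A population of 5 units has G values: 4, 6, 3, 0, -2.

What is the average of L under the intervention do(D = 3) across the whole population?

Every unit gets D=3 under the intervention. L values become 1, 3, 0, 3, 5; E[L|do(D=3)] = 2.4.

2.4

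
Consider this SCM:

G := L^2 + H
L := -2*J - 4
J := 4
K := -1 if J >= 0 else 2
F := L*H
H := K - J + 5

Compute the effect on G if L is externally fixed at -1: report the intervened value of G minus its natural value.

-143

Intervening sets L = -1 and removes its equation (L := -2*J - 4).
K = -1 if J >= 0 else 2  [with J=4]  = -1
H = K - J + 5  [with K=-1, J=4]  = 0
G = L^2 + H  [with L=-1, H=0]  = 1
Without intervention: K = -1 if J >= 0 else 2  [with J=4]  = -1; H = K - J + 5  [with K=-1, J=4]  = 0; L = -2*J - 4  [with J=4]  = -12; G = L^2 + H  [with L=-12, H=0]  = 144.
Change = 1 − 144 = -143.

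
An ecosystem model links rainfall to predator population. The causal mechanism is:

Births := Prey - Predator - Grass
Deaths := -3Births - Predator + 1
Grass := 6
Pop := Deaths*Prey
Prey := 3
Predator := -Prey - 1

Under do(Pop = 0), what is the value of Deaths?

2

do(Pop=0) replaces the equation Pop := Deaths*Prey with the constant Pop = 0.
Since Deaths is not a descendant of the intervened variable, it is unaffected.
Predator = -Prey - 1  [with Prey=3]  = -4
Births = Prey - Predator - Grass  [with Prey=3, Predator=-4, Grass=6]  = 1
Deaths = -3Births - Predator + 1  [with Births=1, Predator=-4]  = 2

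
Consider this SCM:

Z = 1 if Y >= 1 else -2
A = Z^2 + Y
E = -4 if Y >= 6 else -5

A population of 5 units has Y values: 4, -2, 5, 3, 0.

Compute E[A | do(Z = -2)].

6

Under do(Z=-2), Z's equation is replaced by Z=-2 for every unit. Per-unit A: 8, 2, 9, 7, 4. Mean = 6.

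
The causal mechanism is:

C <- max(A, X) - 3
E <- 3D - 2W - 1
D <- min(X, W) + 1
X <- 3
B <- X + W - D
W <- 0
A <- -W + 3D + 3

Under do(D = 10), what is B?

The intervention breaks the incoming arrows to D: D <- min(X, W) + 1 no longer applies, and D = 10.
B = X + W - D  [with X=3, W=0, D=10]  = -7

-7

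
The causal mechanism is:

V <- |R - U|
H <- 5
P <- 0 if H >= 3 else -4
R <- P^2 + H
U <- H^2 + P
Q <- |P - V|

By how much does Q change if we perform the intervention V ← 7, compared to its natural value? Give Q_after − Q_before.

-13

The intervention breaks the incoming arrows to V: V <- |R - U| no longer applies, and V = 7.
P = 0 if H >= 3 else -4  [with H=5]  = 0
Q = |P - V|  [with P=0, V=7]  = 7
Without intervention: P = 0 if H >= 3 else -4  [with H=5]  = 0; U = H^2 + P  [with H=5, P=0]  = 25; R = P^2 + H  [with P=0, H=5]  = 5; V = |R - U|  [with R=5, U=25]  = 20; Q = |P - V|  [with P=0, V=20]  = 20.
Change = 7 − 20 = -13.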